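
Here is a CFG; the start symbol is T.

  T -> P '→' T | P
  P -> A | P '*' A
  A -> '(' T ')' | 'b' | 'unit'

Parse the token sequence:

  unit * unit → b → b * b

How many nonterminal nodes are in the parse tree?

13

[T [P [P [A unit]] * [A unit]] → [T [P [A b]] → [T [P [P [A b]] * [A b]]]]]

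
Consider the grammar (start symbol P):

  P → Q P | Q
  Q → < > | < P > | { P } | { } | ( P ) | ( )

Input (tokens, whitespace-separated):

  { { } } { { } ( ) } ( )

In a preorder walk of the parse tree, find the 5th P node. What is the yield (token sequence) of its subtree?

[P [Q { [P [Q { }]] }] [P [Q { [P [Q { }] [P [Q ( )]]] }] [P [Q ( )]]]]

( )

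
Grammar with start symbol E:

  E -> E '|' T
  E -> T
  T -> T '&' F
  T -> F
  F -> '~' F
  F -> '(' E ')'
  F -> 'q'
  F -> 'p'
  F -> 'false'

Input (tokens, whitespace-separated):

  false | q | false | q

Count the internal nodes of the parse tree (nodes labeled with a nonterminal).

[E [E [E [E [T [F false]]] | [T [F q]]] | [T [F false]]] | [T [F q]]]

12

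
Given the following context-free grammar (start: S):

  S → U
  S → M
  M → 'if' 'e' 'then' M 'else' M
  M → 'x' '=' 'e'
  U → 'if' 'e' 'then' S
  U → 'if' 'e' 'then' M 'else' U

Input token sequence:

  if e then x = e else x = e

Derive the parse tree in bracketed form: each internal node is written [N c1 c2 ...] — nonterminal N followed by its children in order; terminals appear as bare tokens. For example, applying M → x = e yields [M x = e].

[S [M if e then [M x = e] else [M x = e]]]

S
M
if e then M else M
if e then x = e else M
if e then x = e else x = e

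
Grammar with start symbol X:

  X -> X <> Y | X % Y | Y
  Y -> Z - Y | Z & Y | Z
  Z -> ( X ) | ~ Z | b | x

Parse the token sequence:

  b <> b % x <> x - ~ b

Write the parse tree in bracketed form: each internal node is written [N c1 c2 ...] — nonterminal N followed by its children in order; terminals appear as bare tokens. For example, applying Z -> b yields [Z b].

[X [X [X [X [Y [Z b]]] <> [Y [Z b]]] % [Y [Z x]]] <> [Y [Z x] - [Y [Z ~ [Z b]]]]]

X
X <> Y
X % Y <> Y
X <> Y % Y <> Y
Y <> Y % Y <> Y
Z <> Y % Y <> Y
b <> Y % Y <> Y
b <> Z % Y <> Y
b <> b % Y <> Y
b <> b % Z <> Y
b <> b % x <> Y
b <> b % x <> Z - Y
b <> b % x <> x - Y
b <> b % x <> x - Z
b <> b % x <> x - ~ Z
b <> b % x <> x - ~ b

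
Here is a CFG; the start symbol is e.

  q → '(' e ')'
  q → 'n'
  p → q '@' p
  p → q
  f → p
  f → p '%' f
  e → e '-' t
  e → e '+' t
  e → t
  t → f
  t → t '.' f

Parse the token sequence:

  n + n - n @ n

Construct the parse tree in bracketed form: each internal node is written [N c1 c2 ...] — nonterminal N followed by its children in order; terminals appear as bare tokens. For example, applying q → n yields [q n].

e
e - t
e + t - t
t + t - t
f + t - t
p + t - t
q + t - t
n + t - t
n + f - t
n + p - t
n + q - t
n + n - t
n + n - f
n + n - p
n + n - q @ p
n + n - n @ p
n + n - n @ q
n + n - n @ n

[e [e [e [t [f [p [q n]]]]] + [t [f [p [q n]]]]] - [t [f [p [q n] @ [p [q n]]]]]]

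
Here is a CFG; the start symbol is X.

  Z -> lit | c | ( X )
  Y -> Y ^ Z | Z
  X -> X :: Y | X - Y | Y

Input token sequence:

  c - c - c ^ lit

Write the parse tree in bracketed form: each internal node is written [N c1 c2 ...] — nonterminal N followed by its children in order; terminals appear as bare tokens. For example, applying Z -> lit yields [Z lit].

[X [X [X [Y [Z c]]] - [Y [Z c]]] - [Y [Y [Z c]] ^ [Z lit]]]

X
X - Y
X - Y - Y
Y - Y - Y
Z - Y - Y
c - Y - Y
c - Z - Y
c - c - Y
c - c - Y ^ Z
c - c - Z ^ Z
c - c - c ^ Z
c - c - c ^ lit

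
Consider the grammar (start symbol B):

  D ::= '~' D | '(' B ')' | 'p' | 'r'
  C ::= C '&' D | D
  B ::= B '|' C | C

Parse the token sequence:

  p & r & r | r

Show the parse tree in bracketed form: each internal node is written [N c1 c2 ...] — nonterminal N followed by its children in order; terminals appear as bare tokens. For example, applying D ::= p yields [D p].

B
B | C
C | C
C & D | C
C & D & D | C
D & D & D | C
p & D & D | C
p & r & D | C
p & r & r | C
p & r & r | D
p & r & r | r

[B [B [C [C [C [D p]] & [D r]] & [D r]]] | [C [D r]]]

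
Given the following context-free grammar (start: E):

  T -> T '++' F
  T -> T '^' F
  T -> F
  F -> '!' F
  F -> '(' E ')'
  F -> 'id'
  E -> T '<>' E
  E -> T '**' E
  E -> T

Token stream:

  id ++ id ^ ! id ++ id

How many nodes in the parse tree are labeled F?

[E [T [T [T [T [F id]] ++ [F id]] ^ [F ! [F id]]] ++ [F id]]]

5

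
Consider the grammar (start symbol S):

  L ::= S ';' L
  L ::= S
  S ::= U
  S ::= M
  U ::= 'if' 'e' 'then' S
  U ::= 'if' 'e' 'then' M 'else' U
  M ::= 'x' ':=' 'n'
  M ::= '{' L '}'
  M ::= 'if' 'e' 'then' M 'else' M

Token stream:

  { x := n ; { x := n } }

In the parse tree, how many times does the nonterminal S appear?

[S [M { [L [S [M x := n]] ; [L [S [M { [L [S [M x := n]]] }]]]] }]]

4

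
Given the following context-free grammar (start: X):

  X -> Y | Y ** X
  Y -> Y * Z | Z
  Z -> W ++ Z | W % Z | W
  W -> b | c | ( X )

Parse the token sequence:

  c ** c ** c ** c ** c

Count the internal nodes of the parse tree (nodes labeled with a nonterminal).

20

[X [Y [Z [W c]]] ** [X [Y [Z [W c]]] ** [X [Y [Z [W c]]] ** [X [Y [Z [W c]]] ** [X [Y [Z [W c]]]]]]]]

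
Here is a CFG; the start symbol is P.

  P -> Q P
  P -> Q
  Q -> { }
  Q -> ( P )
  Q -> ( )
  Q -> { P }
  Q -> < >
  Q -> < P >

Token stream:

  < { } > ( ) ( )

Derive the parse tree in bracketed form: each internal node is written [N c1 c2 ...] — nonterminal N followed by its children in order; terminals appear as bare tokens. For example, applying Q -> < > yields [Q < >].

P
Q P
< P > P
< Q > P
< { } > P
< { } > Q P
< { } > ( ) P
< { } > ( ) Q
< { } > ( ) ( )

[P [Q < [P [Q { }]] >] [P [Q ( )] [P [Q ( )]]]]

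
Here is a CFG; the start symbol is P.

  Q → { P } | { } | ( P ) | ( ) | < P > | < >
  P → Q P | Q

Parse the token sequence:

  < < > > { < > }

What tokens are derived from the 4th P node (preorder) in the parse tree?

< >

[P [Q < [P [Q < >]] >] [P [Q { [P [Q < >]] }]]]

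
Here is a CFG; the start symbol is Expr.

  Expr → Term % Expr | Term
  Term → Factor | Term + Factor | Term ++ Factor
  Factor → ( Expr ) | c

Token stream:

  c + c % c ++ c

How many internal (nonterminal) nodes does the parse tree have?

[Expr [Term [Term [Factor c]] + [Factor c]] % [Expr [Term [Term [Factor c]] ++ [Factor c]]]]

10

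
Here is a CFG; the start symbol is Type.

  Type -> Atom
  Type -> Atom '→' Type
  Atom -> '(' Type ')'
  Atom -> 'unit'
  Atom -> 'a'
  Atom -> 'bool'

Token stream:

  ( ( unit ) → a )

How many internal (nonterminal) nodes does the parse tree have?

[Type [Atom ( [Type [Atom ( [Type [Atom unit]] )] → [Type [Atom a]]] )]]

8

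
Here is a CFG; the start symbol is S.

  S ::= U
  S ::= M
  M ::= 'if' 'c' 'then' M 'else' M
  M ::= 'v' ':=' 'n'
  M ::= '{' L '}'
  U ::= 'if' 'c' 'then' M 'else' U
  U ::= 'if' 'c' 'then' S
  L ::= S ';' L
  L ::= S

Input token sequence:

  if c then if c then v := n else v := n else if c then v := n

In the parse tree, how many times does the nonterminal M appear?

4

[S [U if c then [M if c then [M v := n] else [M v := n]] else [U if c then [S [M v := n]]]]]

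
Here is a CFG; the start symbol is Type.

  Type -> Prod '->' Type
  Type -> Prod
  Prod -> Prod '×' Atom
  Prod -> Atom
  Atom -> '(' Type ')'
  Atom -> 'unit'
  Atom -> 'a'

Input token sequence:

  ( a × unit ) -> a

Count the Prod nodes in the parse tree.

[Type [Prod [Atom ( [Type [Prod [Prod [Atom a]] × [Atom unit]]] )]] -> [Type [Prod [Atom a]]]]

4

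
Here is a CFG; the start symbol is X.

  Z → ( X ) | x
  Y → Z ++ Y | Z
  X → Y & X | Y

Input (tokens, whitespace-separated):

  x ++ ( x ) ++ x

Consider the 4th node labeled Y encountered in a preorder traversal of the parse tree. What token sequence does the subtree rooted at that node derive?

x

[X [Y [Z x] ++ [Y [Z ( [X [Y [Z x]]] )] ++ [Y [Z x]]]]]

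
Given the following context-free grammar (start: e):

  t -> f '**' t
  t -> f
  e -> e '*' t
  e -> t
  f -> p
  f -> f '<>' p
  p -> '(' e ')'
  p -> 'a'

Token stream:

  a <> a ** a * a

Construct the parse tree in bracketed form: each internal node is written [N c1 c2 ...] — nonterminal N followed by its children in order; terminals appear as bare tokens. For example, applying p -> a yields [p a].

e
e * t
t * t
f ** t * t
f <> p ** t * t
p <> p ** t * t
a <> p ** t * t
a <> a ** t * t
a <> a ** f * t
a <> a ** p * t
a <> a ** a * t
a <> a ** a * f
a <> a ** a * p
a <> a ** a * a

[e [e [t [f [f [p a]] <> [p a]] ** [t [f [p a]]]]] * [t [f [p a]]]]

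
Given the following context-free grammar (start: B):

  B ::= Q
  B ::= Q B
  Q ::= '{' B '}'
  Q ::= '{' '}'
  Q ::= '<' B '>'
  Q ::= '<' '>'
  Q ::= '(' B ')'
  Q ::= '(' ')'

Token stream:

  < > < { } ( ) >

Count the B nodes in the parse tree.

[B [Q < >] [B [Q < [B [Q { }] [B [Q ( )]]] >]]]

4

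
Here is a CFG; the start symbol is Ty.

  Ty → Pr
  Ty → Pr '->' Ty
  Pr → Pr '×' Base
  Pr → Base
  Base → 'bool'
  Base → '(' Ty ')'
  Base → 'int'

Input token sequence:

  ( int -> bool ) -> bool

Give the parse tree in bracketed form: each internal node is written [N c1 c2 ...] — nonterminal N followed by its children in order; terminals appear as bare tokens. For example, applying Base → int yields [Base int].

[Ty [Pr [Base ( [Ty [Pr [Base int]] -> [Ty [Pr [Base bool]]]] )]] -> [Ty [Pr [Base bool]]]]

Ty
Pr -> Ty
Base -> Ty
( Ty ) -> Ty
( Pr -> Ty ) -> Ty
( Base -> Ty ) -> Ty
( int -> Ty ) -> Ty
( int -> Pr ) -> Ty
( int -> Base ) -> Ty
( int -> bool ) -> Ty
( int -> bool ) -> Pr
( int -> bool ) -> Base
( int -> bool ) -> bool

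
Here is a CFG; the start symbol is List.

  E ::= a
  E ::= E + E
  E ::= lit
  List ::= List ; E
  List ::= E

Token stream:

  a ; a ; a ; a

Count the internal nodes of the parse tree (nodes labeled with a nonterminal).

8

[List [List [List [List [E a]] ; [E a]] ; [E a]] ; [E a]]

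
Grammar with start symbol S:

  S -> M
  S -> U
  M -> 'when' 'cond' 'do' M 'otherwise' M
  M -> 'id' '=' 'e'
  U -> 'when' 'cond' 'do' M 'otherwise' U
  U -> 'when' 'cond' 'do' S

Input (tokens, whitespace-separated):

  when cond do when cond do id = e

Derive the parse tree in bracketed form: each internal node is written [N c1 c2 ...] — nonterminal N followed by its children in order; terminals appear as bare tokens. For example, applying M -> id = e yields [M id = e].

S
U
when cond do S
when cond do U
when cond do when cond do S
when cond do when cond do M
when cond do when cond do id = e

[S [U when cond do [S [U when cond do [S [M id = e]]]]]]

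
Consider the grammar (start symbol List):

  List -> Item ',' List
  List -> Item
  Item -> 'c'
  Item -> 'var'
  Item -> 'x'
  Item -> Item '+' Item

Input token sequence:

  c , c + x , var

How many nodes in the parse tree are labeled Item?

[List [Item c] , [List [Item [Item c] + [Item x]] , [List [Item var]]]]

5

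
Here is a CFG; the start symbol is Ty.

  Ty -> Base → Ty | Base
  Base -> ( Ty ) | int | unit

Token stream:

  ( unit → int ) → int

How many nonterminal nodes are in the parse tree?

[Ty [Base ( [Ty [Base unit] → [Ty [Base int]]] )] → [Ty [Base int]]]

8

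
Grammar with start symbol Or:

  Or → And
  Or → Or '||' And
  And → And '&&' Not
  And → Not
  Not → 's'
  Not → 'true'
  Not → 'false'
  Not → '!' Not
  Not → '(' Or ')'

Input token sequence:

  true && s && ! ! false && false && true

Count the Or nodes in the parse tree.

1

[Or [And [And [And [And [And [Not true]] && [Not s]] && [Not ! [Not ! [Not false]]]] && [Not false]] && [Not true]]]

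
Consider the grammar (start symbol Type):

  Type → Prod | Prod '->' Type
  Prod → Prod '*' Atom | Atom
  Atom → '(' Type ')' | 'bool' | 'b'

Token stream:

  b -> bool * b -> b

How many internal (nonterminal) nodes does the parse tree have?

[Type [Prod [Atom b]] -> [Type [Prod [Prod [Atom bool]] * [Atom b]] -> [Type [Prod [Atom b]]]]]

11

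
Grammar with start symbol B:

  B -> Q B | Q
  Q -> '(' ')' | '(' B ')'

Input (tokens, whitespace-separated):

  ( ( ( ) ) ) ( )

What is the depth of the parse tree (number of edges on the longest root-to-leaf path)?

6

[B [Q ( [B [Q ( [B [Q ( )]] )]] )] [B [Q ( )]]]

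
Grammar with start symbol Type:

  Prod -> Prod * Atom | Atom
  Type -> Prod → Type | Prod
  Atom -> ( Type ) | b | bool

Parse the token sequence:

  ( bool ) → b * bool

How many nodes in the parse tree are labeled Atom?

[Type [Prod [Atom ( [Type [Prod [Atom bool]]] )]] → [Type [Prod [Prod [Atom b]] * [Atom bool]]]]

4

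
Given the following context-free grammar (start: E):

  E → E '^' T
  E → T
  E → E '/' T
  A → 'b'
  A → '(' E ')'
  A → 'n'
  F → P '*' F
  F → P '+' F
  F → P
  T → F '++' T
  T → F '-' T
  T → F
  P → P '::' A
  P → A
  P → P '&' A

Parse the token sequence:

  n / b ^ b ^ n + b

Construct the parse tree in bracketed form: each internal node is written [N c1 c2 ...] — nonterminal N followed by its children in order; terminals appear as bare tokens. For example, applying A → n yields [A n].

E
E ^ T
E ^ T ^ T
E / T ^ T ^ T
T / T ^ T ^ T
F / T ^ T ^ T
P / T ^ T ^ T
A / T ^ T ^ T
n / T ^ T ^ T
n / F ^ T ^ T
n / P ^ T ^ T
n / A ^ T ^ T
n / b ^ T ^ T
n / b ^ F ^ T
n / b ^ P ^ T
n / b ^ A ^ T
n / b ^ b ^ T
n / b ^ b ^ F
n / b ^ b ^ P + F
n / b ^ b ^ A + F
n / b ^ b ^ n + F
n / b ^ b ^ n + P
n / b ^ b ^ n + A
n / b ^ b ^ n + b

[E [E [E [E [T [F [P [A n]]]]] / [T [F [P [A b]]]]] ^ [T [F [P [A b]]]]] ^ [T [F [P [A n]] + [F [P [A b]]]]]]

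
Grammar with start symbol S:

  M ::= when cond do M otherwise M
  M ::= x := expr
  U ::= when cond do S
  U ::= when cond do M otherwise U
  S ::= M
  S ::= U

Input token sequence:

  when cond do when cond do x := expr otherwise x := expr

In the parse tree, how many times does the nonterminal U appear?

1

[S [U when cond do [S [M when cond do [M x := expr] otherwise [M x := expr]]]]]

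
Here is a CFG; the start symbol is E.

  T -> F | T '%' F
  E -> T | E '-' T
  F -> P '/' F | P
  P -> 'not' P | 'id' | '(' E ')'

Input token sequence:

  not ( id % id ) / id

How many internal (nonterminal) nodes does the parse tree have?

[E [T [F [P not [P ( [E [T [T [F [P id]]] % [F [P id]]]] )]] / [F [P id]]]]]

14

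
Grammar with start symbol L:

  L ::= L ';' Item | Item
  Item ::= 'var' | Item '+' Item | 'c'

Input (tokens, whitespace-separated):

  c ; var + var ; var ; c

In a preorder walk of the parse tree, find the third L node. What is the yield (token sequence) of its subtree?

c ; var + var

[L [L [L [L [Item c]] ; [Item [Item var] + [Item var]]] ; [Item var]] ; [Item c]]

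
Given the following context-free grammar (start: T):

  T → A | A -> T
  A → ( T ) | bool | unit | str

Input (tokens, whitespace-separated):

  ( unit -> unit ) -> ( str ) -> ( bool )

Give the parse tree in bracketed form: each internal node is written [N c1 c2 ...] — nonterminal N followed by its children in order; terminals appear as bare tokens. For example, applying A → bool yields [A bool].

T
A -> T
( T ) -> T
( A -> T ) -> T
( unit -> T ) -> T
( unit -> A ) -> T
( unit -> unit ) -> T
( unit -> unit ) -> A -> T
( unit -> unit ) -> ( T ) -> T
( unit -> unit ) -> ( A ) -> T
( unit -> unit ) -> ( str ) -> T
( unit -> unit ) -> ( str ) -> A
( unit -> unit ) -> ( str ) -> ( T )
( unit -> unit ) -> ( str ) -> ( A )
( unit -> unit ) -> ( str ) -> ( bool )

[T [A ( [T [A unit] -> [T [A unit]]] )] -> [T [A ( [T [A str]] )] -> [T [A ( [T [A bool]] )]]]]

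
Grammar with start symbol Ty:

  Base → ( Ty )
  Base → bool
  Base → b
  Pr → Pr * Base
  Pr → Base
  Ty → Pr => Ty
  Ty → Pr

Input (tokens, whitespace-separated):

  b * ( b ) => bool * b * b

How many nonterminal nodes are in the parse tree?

15

[Ty [Pr [Pr [Base b]] * [Base ( [Ty [Pr [Base b]]] )]] => [Ty [Pr [Pr [Pr [Base bool]] * [Base b]] * [Base b]]]]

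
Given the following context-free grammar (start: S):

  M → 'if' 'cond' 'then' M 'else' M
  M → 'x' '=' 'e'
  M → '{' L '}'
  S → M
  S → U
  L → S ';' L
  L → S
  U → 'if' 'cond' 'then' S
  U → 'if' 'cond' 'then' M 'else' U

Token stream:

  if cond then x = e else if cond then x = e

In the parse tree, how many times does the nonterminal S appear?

2

[S [U if cond then [M x = e] else [U if cond then [S [M x = e]]]]]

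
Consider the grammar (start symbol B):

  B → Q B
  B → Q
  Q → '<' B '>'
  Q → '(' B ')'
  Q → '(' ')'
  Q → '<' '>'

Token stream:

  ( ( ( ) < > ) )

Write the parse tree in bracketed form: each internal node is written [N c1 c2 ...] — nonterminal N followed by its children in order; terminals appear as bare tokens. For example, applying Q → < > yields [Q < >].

[B [Q ( [B [Q ( [B [Q ( )] [B [Q < >]]] )]] )]]

B
Q
( B )
( Q )
( ( B ) )
( ( Q B ) )
( ( ( ) B ) )
( ( ( ) Q ) )
( ( ( ) < > ) )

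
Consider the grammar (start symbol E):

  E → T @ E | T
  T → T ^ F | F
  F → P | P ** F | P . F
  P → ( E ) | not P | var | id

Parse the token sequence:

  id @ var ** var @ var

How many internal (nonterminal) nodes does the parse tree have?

14

[E [T [F [P id]]] @ [E [T [F [P var] ** [F [P var]]]] @ [E [T [F [P var]]]]]]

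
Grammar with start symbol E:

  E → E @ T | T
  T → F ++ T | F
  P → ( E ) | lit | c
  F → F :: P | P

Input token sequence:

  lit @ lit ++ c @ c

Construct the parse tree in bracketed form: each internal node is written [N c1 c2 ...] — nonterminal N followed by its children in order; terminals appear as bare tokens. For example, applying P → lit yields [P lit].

E
E @ T
E @ T @ T
T @ T @ T
F @ T @ T
P @ T @ T
lit @ T @ T
lit @ F ++ T @ T
lit @ P ++ T @ T
lit @ lit ++ T @ T
lit @ lit ++ F @ T
lit @ lit ++ P @ T
lit @ lit ++ c @ T
lit @ lit ++ c @ F
lit @ lit ++ c @ P
lit @ lit ++ c @ c

[E [E [E [T [F [P lit]]]] @ [T [F [P lit]] ++ [T [F [P c]]]]] @ [T [F [P c]]]]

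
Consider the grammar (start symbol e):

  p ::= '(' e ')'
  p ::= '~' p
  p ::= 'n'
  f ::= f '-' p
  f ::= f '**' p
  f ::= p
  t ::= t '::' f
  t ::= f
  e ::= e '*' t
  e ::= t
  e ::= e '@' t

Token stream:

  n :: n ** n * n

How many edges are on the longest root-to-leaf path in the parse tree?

[e [e [t [t [f [p n]]] :: [f [f [p n]] ** [p n]]]] * [t [f [p n]]]]

6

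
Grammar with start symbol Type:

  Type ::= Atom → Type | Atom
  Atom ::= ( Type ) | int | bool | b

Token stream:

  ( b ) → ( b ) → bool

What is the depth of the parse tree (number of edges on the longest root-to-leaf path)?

[Type [Atom ( [Type [Atom b]] )] → [Type [Atom ( [Type [Atom b]] )] → [Type [Atom bool]]]]

5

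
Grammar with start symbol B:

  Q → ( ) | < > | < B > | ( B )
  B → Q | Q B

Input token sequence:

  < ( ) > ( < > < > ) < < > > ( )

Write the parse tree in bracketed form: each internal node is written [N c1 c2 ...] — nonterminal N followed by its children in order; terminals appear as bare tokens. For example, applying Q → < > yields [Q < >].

[B [Q < [B [Q ( )]] >] [B [Q ( [B [Q < >] [B [Q < >]]] )] [B [Q < [B [Q < >]] >] [B [Q ( )]]]]]

B
Q B
< B > B
< Q > B
< ( ) > B
< ( ) > Q B
< ( ) > ( B ) B
< ( ) > ( Q B ) B
< ( ) > ( < > B ) B
< ( ) > ( < > Q ) B
< ( ) > ( < > < > ) B
< ( ) > ( < > < > ) Q B
< ( ) > ( < > < > ) < B > B
< ( ) > ( < > < > ) < Q > B
< ( ) > ( < > < > ) < < > > B
< ( ) > ( < > < > ) < < > > Q
< ( ) > ( < > < > ) < < > > ( )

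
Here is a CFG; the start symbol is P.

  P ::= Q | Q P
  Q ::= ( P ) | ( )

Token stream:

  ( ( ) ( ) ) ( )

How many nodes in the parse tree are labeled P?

4

[P [Q ( [P [Q ( )] [P [Q ( )]]] )] [P [Q ( )]]]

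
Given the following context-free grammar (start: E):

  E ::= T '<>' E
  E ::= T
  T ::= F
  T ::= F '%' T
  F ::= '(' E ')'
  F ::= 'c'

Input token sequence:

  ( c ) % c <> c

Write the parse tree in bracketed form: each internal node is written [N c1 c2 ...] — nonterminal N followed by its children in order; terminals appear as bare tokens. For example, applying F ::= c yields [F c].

[E [T [F ( [E [T [F c]]] )] % [T [F c]]] <> [E [T [F c]]]]

E
T <> E
F % T <> E
( E ) % T <> E
( T ) % T <> E
( F ) % T <> E
( c ) % T <> E
( c ) % F <> E
( c ) % c <> E
( c ) % c <> T
( c ) % c <> F
( c ) % c <> c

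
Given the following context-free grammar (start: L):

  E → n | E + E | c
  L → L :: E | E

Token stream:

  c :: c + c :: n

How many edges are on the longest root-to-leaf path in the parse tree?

4

[L [L [L [E c]] :: [E [E c] + [E c]]] :: [E n]]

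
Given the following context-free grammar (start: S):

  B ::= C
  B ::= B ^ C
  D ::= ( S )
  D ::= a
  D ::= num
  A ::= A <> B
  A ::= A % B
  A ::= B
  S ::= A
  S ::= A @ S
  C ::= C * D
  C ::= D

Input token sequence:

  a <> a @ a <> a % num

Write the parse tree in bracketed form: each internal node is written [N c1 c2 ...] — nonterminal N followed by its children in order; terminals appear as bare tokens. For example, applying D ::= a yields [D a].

[S [A [A [B [C [D a]]]] <> [B [C [D a]]]] @ [S [A [A [A [B [C [D a]]]] <> [B [C [D a]]]] % [B [C [D num]]]]]]

S
A @ S
A <> B @ S
B <> B @ S
C <> B @ S
D <> B @ S
a <> B @ S
a <> C @ S
a <> D @ S
a <> a @ S
a <> a @ A
a <> a @ A % B
a <> a @ A <> B % B
a <> a @ B <> B % B
a <> a @ C <> B % B
a <> a @ D <> B % B
a <> a @ a <> B % B
a <> a @ a <> C % B
a <> a @ a <> D % B
a <> a @ a <> a % B
a <> a @ a <> a % C
a <> a @ a <> a % D
a <> a @ a <> a % num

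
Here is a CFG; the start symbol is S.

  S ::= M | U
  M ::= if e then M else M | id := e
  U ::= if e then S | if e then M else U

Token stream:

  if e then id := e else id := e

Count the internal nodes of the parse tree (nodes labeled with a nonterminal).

4

[S [M if e then [M id := e] else [M id := e]]]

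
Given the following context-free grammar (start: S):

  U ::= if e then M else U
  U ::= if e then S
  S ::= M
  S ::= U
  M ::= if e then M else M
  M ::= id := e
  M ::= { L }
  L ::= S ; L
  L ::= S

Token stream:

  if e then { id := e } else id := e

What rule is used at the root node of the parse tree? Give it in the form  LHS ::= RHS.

[S [M if e then [M { [L [S [M id := e]]] }] else [M id := e]]]

S ::= M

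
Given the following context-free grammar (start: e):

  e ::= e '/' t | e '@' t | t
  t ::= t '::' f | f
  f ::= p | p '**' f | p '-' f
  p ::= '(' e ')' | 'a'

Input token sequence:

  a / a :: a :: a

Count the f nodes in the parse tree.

[e [e [t [f [p a]]]] / [t [t [t [f [p a]]] :: [f [p a]]] :: [f [p a]]]]

4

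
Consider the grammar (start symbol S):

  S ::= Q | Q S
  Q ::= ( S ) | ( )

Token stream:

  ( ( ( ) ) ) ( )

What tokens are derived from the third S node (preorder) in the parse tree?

[S [Q ( [S [Q ( [S [Q ( )]] )]] )] [S [Q ( )]]]

( )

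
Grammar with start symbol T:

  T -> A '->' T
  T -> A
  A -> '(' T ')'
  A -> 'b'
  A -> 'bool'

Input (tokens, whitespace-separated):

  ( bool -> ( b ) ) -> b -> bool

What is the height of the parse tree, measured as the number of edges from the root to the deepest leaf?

[T [A ( [T [A bool] -> [T [A ( [T [A b]] )]]] )] -> [T [A b] -> [T [A bool]]]]

7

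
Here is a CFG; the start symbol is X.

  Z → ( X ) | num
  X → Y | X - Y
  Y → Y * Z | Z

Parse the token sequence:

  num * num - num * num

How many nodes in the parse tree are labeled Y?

[X [X [Y [Y [Z num]] * [Z num]]] - [Y [Y [Z num]] * [Z num]]]

4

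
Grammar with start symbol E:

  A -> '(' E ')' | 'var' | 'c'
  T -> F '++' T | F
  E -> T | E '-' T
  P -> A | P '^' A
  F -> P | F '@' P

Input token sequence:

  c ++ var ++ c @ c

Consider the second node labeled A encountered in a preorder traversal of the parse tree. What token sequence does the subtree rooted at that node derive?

[E [T [F [P [A c]]] ++ [T [F [P [A var]]] ++ [T [F [F [P [A c]]] @ [P [A c]]]]]]]

var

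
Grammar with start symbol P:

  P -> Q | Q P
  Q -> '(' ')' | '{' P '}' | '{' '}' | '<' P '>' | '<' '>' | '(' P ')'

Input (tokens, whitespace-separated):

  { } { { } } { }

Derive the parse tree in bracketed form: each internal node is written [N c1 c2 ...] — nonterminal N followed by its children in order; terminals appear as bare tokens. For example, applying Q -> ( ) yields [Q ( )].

[P [Q { }] [P [Q { [P [Q { }]] }] [P [Q { }]]]]

P
Q P
{ } P
{ } Q P
{ } { P } P
{ } { Q } P
{ } { { } } P
{ } { { } } Q
{ } { { } } { }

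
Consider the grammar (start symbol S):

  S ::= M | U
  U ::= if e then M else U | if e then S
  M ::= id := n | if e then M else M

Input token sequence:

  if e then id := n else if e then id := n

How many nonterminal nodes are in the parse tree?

[S [U if e then [M id := n] else [U if e then [S [M id := n]]]]]

6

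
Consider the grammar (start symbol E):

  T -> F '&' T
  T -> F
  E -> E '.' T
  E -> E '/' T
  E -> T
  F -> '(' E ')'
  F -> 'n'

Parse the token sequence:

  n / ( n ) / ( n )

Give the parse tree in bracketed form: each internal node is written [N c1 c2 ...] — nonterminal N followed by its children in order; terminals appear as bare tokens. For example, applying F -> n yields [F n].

E
E / T
E / T / T
T / T / T
F / T / T
n / T / T
n / F / T
n / ( E ) / T
n / ( T ) / T
n / ( F ) / T
n / ( n ) / T
n / ( n ) / F
n / ( n ) / ( E )
n / ( n ) / ( T )
n / ( n ) / ( F )
n / ( n ) / ( n )

[E [E [E [T [F n]]] / [T [F ( [E [T [F n]]] )]]] / [T [F ( [E [T [F n]]] )]]]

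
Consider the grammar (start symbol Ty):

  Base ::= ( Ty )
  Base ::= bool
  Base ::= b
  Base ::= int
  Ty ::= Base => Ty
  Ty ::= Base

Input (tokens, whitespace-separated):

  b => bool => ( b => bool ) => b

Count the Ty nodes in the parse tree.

6

[Ty [Base b] => [Ty [Base bool] => [Ty [Base ( [Ty [Base b] => [Ty [Base bool]]] )] => [Ty [Base b]]]]]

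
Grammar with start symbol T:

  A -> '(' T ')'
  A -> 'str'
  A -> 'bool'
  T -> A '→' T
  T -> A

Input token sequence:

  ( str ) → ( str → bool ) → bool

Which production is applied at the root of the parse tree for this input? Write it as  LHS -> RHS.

T -> A '→' T

[T [A ( [T [A str]] )] → [T [A ( [T [A str] → [T [A bool]]] )] → [T [A bool]]]]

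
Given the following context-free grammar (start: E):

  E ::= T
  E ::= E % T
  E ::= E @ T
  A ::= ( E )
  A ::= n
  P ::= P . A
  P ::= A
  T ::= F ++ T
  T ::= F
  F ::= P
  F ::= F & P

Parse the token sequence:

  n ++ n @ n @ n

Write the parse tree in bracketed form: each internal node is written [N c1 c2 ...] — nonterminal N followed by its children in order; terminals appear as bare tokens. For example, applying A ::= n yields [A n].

[E [E [E [T [F [P [A n]]] ++ [T [F [P [A n]]]]]] @ [T [F [P [A n]]]]] @ [T [F [P [A n]]]]]

E
E @ T
E @ T @ T
T @ T @ T
F ++ T @ T @ T
P ++ T @ T @ T
A ++ T @ T @ T
n ++ T @ T @ T
n ++ F @ T @ T
n ++ P @ T @ T
n ++ A @ T @ T
n ++ n @ T @ T
n ++ n @ F @ T
n ++ n @ P @ T
n ++ n @ A @ T
n ++ n @ n @ T
n ++ n @ n @ F
n ++ n @ n @ P
n ++ n @ n @ A
n ++ n @ n @ n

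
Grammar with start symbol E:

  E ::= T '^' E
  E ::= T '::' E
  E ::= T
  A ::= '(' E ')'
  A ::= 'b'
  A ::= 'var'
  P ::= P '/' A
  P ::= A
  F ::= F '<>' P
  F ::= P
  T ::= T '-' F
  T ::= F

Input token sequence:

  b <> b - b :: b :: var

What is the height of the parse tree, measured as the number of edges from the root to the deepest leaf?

7

[E [T [T [F [F [P [A b]]] <> [P [A b]]]] - [F [P [A b]]]] :: [E [T [F [P [A b]]]] :: [E [T [F [P [A var]]]]]]]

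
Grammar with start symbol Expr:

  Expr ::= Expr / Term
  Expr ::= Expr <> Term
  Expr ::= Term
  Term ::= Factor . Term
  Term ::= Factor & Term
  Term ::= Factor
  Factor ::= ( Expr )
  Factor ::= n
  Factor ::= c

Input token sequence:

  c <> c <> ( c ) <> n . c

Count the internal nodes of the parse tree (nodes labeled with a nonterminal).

17

[Expr [Expr [Expr [Expr [Term [Factor c]]] <> [Term [Factor c]]] <> [Term [Factor ( [Expr [Term [Factor c]]] )]]] <> [Term [Factor n] . [Term [Factor c]]]]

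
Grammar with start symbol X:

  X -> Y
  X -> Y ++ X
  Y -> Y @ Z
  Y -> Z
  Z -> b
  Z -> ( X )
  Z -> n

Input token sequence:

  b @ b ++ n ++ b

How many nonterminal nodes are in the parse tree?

11

[X [Y [Y [Z b]] @ [Z b]] ++ [X [Y [Z n]] ++ [X [Y [Z b]]]]]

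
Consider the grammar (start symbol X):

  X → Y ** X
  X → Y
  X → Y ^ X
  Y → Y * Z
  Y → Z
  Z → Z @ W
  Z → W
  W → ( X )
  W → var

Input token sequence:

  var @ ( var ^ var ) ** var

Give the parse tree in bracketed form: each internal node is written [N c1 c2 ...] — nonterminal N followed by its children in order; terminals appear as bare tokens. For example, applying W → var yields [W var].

X
Y ** X
Z ** X
Z @ W ** X
W @ W ** X
var @ W ** X
var @ ( X ) ** X
var @ ( Y ^ X ) ** X
var @ ( Z ^ X ) ** X
var @ ( W ^ X ) ** X
var @ ( var ^ X ) ** X
var @ ( var ^ Y ) ** X
var @ ( var ^ Z ) ** X
var @ ( var ^ W ) ** X
var @ ( var ^ var ) ** X
var @ ( var ^ var ) ** Y
var @ ( var ^ var ) ** Z
var @ ( var ^ var ) ** W
var @ ( var ^ var ) ** var

[X [Y [Z [Z [W var]] @ [W ( [X [Y [Z [W var]]] ^ [X [Y [Z [W var]]]]] )]]] ** [X [Y [Z [W var]]]]]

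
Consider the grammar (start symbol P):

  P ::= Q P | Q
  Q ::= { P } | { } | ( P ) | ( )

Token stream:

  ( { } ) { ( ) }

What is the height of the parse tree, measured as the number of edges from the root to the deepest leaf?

5

[P [Q ( [P [Q { }]] )] [P [Q { [P [Q ( )]] }]]]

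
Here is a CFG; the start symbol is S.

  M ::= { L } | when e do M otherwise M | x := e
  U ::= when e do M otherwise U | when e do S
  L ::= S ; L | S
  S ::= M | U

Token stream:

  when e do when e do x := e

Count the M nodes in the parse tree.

1

[S [U when e do [S [U when e do [S [M x := e]]]]]]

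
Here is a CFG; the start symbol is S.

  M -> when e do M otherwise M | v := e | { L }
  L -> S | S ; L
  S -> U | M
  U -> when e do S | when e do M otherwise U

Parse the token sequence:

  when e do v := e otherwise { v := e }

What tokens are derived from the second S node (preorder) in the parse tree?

[S [M when e do [M v := e] otherwise [M { [L [S [M v := e]]] }]]]

v := e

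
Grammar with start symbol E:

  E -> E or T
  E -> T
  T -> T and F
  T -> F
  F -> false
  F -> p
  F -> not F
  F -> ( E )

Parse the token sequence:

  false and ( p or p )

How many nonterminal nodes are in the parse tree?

[E [T [T [F false]] and [F ( [E [E [T [F p]]] or [T [F p]]] )]]]

11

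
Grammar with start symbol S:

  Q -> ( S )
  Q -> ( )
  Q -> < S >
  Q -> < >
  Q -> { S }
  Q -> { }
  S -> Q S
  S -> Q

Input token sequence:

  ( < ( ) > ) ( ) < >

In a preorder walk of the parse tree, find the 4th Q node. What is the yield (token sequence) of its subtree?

[S [Q ( [S [Q < [S [Q ( )]] >]] )] [S [Q ( )] [S [Q < >]]]]

( )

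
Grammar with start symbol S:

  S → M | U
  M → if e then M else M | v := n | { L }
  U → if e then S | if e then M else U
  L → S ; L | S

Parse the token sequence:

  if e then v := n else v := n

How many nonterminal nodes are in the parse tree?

4

[S [M if e then [M v := n] else [M v := n]]]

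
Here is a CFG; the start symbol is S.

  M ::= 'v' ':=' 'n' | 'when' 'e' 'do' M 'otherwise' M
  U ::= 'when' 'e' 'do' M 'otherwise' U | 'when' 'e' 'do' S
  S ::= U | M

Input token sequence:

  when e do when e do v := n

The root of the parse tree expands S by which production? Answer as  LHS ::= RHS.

[S [U when e do [S [U when e do [S [M v := n]]]]]]

S ::= U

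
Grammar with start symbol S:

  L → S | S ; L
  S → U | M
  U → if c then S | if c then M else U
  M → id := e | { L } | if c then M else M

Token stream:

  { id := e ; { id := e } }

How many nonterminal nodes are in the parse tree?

[S [M { [L [S [M id := e]] ; [L [S [M { [L [S [M id := e]]] }]]]] }]]

11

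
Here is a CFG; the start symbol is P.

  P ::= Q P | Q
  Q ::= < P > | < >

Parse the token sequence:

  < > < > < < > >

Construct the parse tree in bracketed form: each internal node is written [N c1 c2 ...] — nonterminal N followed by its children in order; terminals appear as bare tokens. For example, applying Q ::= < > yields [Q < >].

[P [Q < >] [P [Q < >] [P [Q < [P [Q < >]] >]]]]

P
Q P
< > P
< > Q P
< > < > P
< > < > Q
< > < > < P >
< > < > < Q >
< > < > < < > >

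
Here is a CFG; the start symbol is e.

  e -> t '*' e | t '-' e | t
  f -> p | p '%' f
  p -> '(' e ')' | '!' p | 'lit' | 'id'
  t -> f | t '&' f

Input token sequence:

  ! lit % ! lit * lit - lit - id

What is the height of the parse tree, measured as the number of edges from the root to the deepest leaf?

7

[e [t [f [p ! [p lit]] % [f [p ! [p lit]]]]] * [e [t [f [p lit]]] - [e [t [f [p lit]]] - [e [t [f [p id]]]]]]]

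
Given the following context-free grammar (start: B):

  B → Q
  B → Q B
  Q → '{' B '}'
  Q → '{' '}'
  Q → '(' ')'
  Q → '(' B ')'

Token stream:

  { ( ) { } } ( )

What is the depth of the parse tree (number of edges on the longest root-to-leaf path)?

[B [Q { [B [Q ( )] [B [Q { }]]] }] [B [Q ( )]]]

5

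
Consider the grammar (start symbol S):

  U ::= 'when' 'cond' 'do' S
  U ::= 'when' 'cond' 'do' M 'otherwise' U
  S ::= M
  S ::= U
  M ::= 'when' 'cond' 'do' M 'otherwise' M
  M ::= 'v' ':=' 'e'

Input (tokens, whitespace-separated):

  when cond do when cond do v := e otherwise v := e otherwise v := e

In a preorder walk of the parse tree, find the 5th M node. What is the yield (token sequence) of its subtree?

[S [M when cond do [M when cond do [M v := e] otherwise [M v := e]] otherwise [M v := e]]]

v := e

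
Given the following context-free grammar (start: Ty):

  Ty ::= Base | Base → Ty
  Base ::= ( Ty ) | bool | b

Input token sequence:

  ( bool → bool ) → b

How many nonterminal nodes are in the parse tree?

[Ty [Base ( [Ty [Base bool] → [Ty [Base bool]]] )] → [Ty [Base b]]]

8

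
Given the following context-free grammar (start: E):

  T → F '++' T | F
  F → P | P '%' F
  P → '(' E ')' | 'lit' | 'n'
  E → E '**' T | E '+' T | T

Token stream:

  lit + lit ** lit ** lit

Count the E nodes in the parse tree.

4

[E [E [E [E [T [F [P lit]]]] + [T [F [P lit]]]] ** [T [F [P lit]]]] ** [T [F [P lit]]]]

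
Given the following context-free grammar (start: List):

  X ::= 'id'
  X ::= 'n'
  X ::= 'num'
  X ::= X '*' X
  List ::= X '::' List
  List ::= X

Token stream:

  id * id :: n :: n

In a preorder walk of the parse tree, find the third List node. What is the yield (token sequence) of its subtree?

[List [X [X id] * [X id]] :: [List [X n] :: [List [X n]]]]

n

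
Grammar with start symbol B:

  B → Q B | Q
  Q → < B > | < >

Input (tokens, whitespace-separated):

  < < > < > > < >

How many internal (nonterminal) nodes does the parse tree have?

8

[B [Q < [B [Q < >] [B [Q < >]]] >] [B [Q < >]]]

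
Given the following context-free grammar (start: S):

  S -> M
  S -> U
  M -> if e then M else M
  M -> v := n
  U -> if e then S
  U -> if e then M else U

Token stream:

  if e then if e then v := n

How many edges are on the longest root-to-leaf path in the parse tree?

6

[S [U if e then [S [U if e then [S [M v := n]]]]]]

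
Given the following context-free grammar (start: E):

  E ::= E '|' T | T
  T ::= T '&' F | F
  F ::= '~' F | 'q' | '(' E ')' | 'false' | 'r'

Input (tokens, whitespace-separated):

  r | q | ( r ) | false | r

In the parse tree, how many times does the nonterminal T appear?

6

[E [E [E [E [E [T [F r]]] | [T [F q]]] | [T [F ( [E [T [F r]]] )]]] | [T [F false]]] | [T [F r]]]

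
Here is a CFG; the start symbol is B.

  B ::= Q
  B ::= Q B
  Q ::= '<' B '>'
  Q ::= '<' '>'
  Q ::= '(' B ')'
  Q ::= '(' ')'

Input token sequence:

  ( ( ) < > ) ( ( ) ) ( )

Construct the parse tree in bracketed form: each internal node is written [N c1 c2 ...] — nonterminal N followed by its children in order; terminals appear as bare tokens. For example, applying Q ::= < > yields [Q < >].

B
Q B
( B ) B
( Q B ) B
( ( ) B ) B
( ( ) Q ) B
( ( ) < > ) B
( ( ) < > ) Q B
( ( ) < > ) ( B ) B
( ( ) < > ) ( Q ) B
( ( ) < > ) ( ( ) ) B
( ( ) < > ) ( ( ) ) Q
( ( ) < > ) ( ( ) ) ( )

[B [Q ( [B [Q ( )] [B [Q < >]]] )] [B [Q ( [B [Q ( )]] )] [B [Q ( )]]]]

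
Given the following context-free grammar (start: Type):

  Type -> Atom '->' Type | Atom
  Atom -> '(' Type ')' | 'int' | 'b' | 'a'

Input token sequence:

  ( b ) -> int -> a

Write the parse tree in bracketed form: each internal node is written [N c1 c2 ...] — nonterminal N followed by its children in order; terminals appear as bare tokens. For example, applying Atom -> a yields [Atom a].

Type
Atom -> Type
( Type ) -> Type
( Atom ) -> Type
( b ) -> Type
( b ) -> Atom -> Type
( b ) -> int -> Type
( b ) -> int -> Atom
( b ) -> int -> a

[Type [Atom ( [Type [Atom b]] )] -> [Type [Atom int] -> [Type [Atom a]]]]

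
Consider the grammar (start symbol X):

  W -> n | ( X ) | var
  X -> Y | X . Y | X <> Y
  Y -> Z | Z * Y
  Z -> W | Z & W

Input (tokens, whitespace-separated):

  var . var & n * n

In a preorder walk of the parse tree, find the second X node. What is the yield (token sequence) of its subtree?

[X [X [Y [Z [W var]]]] . [Y [Z [Z [W var]] & [W n]] * [Y [Z [W n]]]]]

var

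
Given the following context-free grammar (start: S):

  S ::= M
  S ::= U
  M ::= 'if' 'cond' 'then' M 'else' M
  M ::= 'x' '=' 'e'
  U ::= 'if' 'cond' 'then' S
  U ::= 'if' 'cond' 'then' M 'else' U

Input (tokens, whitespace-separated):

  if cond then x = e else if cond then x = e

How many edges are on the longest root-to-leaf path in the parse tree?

5

[S [U if cond then [M x = e] else [U if cond then [S [M x = e]]]]]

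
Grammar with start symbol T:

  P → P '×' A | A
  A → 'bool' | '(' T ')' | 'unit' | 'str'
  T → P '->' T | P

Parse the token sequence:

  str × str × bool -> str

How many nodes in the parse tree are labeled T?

2

[T [P [P [P [A str]] × [A str]] × [A bool]] -> [T [P [A str]]]]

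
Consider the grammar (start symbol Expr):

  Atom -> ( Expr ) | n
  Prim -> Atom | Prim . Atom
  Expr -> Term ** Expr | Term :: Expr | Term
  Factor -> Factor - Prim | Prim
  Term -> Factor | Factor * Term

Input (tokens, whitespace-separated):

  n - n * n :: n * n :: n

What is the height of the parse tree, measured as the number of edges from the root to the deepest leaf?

[Expr [Term [Factor [Factor [Prim [Atom n]]] - [Prim [Atom n]]] * [Term [Factor [Prim [Atom n]]]]] :: [Expr [Term [Factor [Prim [Atom n]]] * [Term [Factor [Prim [Atom n]]]]] :: [Expr [Term [Factor [Prim [Atom n]]]]]]]

7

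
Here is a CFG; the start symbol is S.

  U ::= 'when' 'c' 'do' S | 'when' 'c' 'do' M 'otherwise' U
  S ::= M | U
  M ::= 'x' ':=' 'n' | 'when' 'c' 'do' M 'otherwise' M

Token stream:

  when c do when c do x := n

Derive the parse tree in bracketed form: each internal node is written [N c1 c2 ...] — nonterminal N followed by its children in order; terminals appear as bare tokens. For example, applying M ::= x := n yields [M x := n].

S
U
when c do S
when c do U
when c do when c do S
when c do when c do M
when c do when c do x := n

[S [U when c do [S [U when c do [S [M x := n]]]]]]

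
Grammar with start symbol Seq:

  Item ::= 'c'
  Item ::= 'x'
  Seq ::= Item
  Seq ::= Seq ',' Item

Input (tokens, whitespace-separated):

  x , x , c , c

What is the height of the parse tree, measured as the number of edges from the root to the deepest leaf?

5

[Seq [Seq [Seq [Seq [Item x]] , [Item x]] , [Item c]] , [Item c]]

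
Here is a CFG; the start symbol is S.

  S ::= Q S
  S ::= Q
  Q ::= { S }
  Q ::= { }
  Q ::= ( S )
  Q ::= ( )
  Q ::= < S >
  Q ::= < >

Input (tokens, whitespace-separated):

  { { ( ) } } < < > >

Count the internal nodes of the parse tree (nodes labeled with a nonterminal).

10

[S [Q { [S [Q { [S [Q ( )]] }]] }] [S [Q < [S [Q < >]] >]]]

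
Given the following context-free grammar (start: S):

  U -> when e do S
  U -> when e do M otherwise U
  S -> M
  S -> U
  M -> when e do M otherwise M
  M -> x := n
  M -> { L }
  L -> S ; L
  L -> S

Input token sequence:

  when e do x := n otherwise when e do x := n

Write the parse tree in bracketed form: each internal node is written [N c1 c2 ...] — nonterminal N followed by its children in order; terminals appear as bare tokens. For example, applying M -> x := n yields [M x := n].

S
U
when e do M otherwise U
when e do x := n otherwise U
when e do x := n otherwise when e do S
when e do x := n otherwise when e do M
when e do x := n otherwise when e do x := n

[S [U when e do [M x := n] otherwise [U when e do [S [M x := n]]]]]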